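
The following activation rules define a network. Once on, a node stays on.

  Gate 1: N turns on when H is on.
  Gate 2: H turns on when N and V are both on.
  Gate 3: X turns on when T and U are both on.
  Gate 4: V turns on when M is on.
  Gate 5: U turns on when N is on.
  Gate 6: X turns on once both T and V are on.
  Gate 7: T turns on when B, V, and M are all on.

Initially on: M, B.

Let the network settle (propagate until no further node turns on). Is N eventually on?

N would need H (Gate 1), but H never turns on.

No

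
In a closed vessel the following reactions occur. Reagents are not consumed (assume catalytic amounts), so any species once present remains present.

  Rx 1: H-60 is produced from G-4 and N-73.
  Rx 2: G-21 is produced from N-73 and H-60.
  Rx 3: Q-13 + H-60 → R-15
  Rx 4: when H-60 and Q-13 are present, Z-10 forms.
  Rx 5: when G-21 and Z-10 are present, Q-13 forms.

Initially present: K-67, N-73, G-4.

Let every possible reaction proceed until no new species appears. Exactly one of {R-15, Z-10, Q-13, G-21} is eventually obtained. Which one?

G-21

G-4 and N-73 present → H-60 forms (Rx 1).
N-73 and H-60 present → G-21 forms (Rx 2).
Z-10 would need H-60 and Q-13 (Rx 4), but Q-13 never forms. Q-13 would need G-21 and Z-10 (Rx 5), but Z-10 never forms. R-15 would need Q-13 and H-60 (Rx 3), but Q-13 never forms.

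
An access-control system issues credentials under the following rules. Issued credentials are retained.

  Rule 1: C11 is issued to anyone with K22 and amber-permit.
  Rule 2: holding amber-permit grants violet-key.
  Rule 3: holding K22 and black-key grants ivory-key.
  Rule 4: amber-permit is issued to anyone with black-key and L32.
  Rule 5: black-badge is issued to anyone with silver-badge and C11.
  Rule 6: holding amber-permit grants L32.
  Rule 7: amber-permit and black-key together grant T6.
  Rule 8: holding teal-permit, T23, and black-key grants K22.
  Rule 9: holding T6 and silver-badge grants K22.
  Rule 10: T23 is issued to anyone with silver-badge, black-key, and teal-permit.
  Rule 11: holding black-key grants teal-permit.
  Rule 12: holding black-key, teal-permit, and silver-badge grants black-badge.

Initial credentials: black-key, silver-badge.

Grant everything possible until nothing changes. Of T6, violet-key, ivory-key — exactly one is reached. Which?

ivory-key

Holding black-key grants teal-permit (Rule 11).
Holding silver-badge, black-key, and teal-permit grants T23 (Rule 10).
Holding teal-permit, T23, and black-key grants K22 (Rule 8).
Holding K22 and black-key grants ivory-key (Rule 3).
T6 would need amber-permit and black-key (Rule 7), but amber-permit is never granted. violet-key would need amber-permit (Rule 2), but amber-permit is never granted.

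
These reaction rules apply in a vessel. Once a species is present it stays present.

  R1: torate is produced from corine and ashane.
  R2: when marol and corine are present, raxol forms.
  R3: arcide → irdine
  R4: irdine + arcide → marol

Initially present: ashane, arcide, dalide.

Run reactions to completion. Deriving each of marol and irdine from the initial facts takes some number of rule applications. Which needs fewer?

irdine: arcide present → irdine forms (R3). [1 rule application]
marol: arcide present → irdine forms (R3). irdine and arcide present → marol forms (R4). [2 rule applications]
irdine needs fewer.

irdine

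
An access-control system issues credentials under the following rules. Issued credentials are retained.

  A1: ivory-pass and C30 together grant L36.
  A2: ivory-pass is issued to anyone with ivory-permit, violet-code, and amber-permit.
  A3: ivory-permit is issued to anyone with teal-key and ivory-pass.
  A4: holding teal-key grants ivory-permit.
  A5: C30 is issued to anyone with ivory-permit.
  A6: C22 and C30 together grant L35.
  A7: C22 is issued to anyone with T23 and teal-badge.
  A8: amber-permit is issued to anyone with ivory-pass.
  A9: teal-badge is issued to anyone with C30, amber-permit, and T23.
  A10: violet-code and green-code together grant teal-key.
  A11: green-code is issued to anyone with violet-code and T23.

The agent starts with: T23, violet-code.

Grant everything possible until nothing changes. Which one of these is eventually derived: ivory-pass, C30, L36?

C30

Holding violet-code and T23 grants green-code (A11).
Holding violet-code and green-code grants teal-key (A10).
Holding teal-key grants ivory-permit (A4).
Holding ivory-permit grants C30 (A5).
ivory-pass would need ivory-permit, violet-code, and amber-permit (A2), but amber-permit is never granted. L36 would need ivory-pass and C30 (A1), but ivory-pass is never granted.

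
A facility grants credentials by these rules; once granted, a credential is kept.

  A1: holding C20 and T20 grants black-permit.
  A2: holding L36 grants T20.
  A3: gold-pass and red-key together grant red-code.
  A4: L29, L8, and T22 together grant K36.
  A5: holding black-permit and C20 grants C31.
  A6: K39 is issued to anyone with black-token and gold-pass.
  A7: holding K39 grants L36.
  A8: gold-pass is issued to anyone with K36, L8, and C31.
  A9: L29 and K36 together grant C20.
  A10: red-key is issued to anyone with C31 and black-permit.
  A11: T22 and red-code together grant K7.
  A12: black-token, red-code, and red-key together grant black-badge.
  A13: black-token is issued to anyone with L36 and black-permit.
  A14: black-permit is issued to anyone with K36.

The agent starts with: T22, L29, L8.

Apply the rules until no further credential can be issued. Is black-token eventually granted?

black-token would need L36 and black-permit (A13), but L36 is never granted.

No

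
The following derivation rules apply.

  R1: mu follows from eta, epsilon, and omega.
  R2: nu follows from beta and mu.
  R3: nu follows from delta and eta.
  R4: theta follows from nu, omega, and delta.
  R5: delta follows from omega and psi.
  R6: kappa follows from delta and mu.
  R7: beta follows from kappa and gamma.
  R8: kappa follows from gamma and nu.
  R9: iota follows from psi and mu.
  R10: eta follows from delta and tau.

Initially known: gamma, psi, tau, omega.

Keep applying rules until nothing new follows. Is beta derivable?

Yes

omega and psi hold, so delta follows (R5).
delta and tau hold, so eta follows (R10).
delta and eta hold, so nu follows (R3).
gamma and nu hold, so kappa follows (R8).
kappa and gamma hold, so beta follows (R7).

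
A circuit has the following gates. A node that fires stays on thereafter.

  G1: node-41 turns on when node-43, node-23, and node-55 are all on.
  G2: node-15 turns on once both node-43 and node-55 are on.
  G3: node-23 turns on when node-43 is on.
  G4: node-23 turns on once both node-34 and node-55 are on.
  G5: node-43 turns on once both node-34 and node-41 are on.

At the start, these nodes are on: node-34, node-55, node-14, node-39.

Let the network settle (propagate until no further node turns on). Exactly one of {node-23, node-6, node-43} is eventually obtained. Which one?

node-23

node-34 and node-55 are on, so node-23 turns on (G4).
No rule produces node-6, and it is not given. node-43 would need node-34 and node-41 (G5), but node-41 never turns on.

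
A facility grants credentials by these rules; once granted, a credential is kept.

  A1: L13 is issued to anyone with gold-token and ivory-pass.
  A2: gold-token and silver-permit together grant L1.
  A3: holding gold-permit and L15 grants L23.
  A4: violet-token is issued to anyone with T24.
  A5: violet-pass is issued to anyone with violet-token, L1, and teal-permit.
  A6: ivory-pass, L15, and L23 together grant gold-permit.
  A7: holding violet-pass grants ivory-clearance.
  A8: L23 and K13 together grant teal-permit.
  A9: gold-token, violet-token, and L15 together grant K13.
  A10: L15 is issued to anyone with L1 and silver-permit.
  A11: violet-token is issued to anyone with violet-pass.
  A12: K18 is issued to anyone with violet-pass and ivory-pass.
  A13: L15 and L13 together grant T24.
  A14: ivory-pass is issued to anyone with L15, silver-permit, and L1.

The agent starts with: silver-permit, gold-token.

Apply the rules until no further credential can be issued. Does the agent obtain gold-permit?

gold-permit would need ivory-pass, L15, and L23 (A6), but L23 is never granted.

No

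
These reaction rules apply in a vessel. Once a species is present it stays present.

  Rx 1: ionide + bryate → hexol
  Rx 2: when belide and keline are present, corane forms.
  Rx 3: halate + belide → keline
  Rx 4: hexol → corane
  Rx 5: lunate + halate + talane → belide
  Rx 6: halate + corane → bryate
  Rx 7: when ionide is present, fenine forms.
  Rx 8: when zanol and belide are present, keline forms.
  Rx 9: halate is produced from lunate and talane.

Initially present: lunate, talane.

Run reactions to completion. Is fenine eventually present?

No

fenine would need ionide (Rx 7), but ionide never forms.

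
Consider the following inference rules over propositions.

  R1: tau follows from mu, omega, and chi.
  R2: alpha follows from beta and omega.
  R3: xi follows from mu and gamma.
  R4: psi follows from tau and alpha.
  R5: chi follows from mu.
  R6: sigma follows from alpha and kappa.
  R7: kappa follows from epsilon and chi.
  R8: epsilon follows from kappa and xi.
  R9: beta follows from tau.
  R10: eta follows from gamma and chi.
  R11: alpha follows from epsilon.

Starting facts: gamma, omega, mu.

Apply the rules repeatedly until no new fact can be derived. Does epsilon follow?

No

epsilon would need kappa and xi (R8), but kappa is never established.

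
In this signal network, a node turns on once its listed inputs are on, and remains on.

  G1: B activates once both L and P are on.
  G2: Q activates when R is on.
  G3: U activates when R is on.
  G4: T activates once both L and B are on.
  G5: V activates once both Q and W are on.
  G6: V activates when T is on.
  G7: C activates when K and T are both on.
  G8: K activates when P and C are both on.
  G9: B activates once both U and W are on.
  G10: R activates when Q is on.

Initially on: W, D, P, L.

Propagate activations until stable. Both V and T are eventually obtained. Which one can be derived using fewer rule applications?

T: L and P are on, so B activates (G1). G4: L and B on → T on. [2 rule applications]
V: L and P are on, so B activates (G1). L and B are on, so T activates (G4). G6: T on → V on. [3 rule applications]
T needs fewer.

T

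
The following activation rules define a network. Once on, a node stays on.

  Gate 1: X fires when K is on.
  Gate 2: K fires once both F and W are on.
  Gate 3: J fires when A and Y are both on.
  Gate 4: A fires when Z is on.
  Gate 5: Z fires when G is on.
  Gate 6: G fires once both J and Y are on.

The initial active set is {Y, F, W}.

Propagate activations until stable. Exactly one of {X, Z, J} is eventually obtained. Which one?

X

F and W are on, so K fires (Gate 2).
Gate 1: K on → X on.
Z would need G (Gate 5), but G never turns on. J would need A and Y (Gate 3), but A never turns on.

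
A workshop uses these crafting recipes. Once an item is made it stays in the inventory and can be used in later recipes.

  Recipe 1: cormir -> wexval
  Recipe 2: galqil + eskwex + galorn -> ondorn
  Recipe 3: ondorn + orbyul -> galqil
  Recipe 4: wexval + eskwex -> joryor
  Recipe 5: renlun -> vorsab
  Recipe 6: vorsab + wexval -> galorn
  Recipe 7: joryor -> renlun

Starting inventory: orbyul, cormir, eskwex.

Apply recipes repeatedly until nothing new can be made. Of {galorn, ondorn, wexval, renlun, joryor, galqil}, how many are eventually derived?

4

cormir -> wexval (Recipe 1).
wexval + eskwex -> joryor (Recipe 4).
joryor -> renlun (Recipe 7).
Using Recipe 5, renlun makes vorsab.
vorsab + wexval -> galorn (Recipe 6).
galorn: reached.
ondorn would need galqil, eskwex, and galorn (Recipe 2), but galqil is never obtained.
wexval: reached.
renlun: reached.
joryor: reached.
galqil would need ondorn and orbyul (Recipe 3), but ondorn is never obtained.
Reached: galorn, wexval, renlun, and joryor — 4 of the 6.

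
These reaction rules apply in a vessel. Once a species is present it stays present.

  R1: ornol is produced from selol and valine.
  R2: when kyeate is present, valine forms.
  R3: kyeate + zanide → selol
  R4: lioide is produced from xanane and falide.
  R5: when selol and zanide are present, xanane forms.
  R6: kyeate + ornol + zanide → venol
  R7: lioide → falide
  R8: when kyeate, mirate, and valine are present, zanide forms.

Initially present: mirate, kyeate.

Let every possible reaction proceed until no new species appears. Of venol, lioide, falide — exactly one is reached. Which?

kyeate present → valine forms (R2).
kyeate, mirate, and valine present → zanide forms (R8).
kyeate and zanide present → selol forms (R3).
selol and valine present → ornol forms (R1).
kyeate, ornol, and zanide present → venol forms (R6).
lioide would need xanane and falide (R4), but falide never forms. falide would need lioide (R7), but lioide never forms.

venol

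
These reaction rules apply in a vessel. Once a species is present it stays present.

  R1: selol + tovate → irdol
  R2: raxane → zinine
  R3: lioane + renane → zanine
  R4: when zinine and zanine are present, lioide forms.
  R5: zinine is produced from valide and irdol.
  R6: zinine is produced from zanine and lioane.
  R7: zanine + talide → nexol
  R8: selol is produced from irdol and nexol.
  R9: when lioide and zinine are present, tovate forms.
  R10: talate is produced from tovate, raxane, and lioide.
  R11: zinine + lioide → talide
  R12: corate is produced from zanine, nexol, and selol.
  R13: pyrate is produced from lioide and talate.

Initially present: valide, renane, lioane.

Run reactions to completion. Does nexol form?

Yes

lioane and renane present → zanine forms (R3).
zanine and lioane present → zinine forms (R6).
zinine and zanine present → lioide forms (R4).
zinine and lioide present → talide forms (R11).
zanine and talide present → nexol forms (R7).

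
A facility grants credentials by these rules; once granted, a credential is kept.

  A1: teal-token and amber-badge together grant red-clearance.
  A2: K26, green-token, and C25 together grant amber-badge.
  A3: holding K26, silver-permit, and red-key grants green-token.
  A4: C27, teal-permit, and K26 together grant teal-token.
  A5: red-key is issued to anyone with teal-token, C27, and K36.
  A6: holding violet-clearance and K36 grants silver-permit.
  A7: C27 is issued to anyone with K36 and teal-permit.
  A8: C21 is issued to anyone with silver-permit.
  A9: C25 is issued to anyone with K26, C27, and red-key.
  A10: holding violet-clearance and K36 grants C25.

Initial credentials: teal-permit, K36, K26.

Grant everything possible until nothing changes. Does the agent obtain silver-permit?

silver-permit would need violet-clearance and K36 (A6), but violet-clearance is never granted.

No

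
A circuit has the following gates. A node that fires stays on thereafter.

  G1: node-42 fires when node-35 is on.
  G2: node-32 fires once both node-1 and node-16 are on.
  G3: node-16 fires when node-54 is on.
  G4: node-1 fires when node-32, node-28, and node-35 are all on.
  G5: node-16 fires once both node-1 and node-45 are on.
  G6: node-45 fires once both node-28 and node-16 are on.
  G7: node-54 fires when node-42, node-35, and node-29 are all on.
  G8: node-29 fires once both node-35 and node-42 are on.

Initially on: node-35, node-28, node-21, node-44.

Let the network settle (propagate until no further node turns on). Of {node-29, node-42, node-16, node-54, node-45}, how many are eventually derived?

5

G1: node-35 on → node-42 on.
node-35 and node-42 are on, so node-29 fires (G8).
G7: node-42, node-35, and node-29 on → node-54 on.
node-54 is on, so node-16 fires (G3).
node-28 and node-16 are on, so node-45 fires (G6).
node-29: reached.
node-42: reached.
node-16: reached.
node-54: reached.
node-45: reached.
All 5 are reached.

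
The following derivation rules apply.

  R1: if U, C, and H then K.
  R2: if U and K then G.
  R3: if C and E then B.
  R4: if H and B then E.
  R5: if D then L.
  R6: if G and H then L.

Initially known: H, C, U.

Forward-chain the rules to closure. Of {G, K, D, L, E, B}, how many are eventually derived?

3

From U, C, and H, R1 gives K.
U and K hold, so G follows (R2).
From G and H, R6 gives L.
G: reached.
K: reached.
No rule produces D, and it is not given.
L: reached.
E would need H and B (R4), but B is never established.
B would need C and E (R3), but E is never established.
Reached: G, K, and L — 3 of the 6.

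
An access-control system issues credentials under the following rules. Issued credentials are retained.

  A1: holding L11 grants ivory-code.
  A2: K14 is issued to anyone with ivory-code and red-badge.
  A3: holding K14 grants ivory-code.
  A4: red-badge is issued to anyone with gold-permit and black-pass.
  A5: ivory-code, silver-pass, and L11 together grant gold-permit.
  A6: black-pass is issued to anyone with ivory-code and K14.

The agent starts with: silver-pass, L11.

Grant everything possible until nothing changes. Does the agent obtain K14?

K14 would need ivory-code and red-badge (A2), but red-badge is never granted.

No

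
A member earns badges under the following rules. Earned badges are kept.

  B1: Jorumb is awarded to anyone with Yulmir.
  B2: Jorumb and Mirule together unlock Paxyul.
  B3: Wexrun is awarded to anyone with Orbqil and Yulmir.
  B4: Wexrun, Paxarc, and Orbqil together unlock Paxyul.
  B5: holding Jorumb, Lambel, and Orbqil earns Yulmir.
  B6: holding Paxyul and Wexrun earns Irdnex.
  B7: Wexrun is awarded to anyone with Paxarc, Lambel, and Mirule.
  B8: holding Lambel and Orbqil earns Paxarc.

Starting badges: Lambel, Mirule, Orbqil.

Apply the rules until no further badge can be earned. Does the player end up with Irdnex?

Yes

With Lambel and Orbqil, Paxarc is earned (B8).
With Paxarc, Lambel, and Mirule, Wexrun is earned (B7).
With Wexrun, Paxarc, and Orbqil, Paxyul is earned (B4).
With Paxyul and Wexrun, Irdnex is earned (B6).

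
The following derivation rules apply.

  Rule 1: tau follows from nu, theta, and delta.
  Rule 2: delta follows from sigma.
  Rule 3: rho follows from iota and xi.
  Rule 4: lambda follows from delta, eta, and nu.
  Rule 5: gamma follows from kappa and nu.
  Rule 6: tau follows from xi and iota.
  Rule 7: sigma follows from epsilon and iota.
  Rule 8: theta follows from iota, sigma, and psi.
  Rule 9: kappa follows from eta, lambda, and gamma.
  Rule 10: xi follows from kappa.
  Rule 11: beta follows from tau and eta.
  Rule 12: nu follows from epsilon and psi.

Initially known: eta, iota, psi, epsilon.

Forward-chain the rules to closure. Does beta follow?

Yes

epsilon and psi hold, so nu follows (Rule 12).
epsilon and iota hold, so sigma follows (Rule 7).
sigma holds, so delta follows (Rule 2).
From iota, sigma, and psi, Rule 8 gives theta.
nu, theta, and delta hold, so tau follows (Rule 1).
From tau and eta, Rule 11 gives beta.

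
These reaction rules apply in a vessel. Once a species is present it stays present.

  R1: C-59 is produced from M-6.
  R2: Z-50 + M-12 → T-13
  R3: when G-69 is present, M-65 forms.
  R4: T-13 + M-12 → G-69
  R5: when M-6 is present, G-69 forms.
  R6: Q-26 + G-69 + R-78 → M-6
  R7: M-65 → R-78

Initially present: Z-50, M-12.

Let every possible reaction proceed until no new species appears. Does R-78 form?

Yes

Z-50 and M-12 present → T-13 forms (R2).
T-13 and M-12 present → G-69 forms (R4).
G-69 present → M-65 forms (R3).
M-65 present → R-78 forms (R7).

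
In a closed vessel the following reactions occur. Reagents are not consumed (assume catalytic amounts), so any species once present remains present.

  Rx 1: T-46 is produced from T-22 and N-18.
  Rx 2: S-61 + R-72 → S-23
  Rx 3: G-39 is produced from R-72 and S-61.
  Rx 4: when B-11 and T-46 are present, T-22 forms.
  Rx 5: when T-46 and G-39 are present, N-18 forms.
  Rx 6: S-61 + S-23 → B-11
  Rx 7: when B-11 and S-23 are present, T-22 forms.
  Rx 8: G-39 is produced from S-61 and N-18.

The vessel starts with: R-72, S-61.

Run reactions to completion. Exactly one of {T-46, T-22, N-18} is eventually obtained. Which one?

T-22

S-61 and R-72 present → S-23 forms (Rx 2).
S-61 and S-23 present → B-11 forms (Rx 6).
B-11 and S-23 present → T-22 forms (Rx 7).
N-18 would need T-46 and G-39 (Rx 5), but T-46 never forms. T-46 would need T-22 and N-18 (Rx 1), but N-18 never forms.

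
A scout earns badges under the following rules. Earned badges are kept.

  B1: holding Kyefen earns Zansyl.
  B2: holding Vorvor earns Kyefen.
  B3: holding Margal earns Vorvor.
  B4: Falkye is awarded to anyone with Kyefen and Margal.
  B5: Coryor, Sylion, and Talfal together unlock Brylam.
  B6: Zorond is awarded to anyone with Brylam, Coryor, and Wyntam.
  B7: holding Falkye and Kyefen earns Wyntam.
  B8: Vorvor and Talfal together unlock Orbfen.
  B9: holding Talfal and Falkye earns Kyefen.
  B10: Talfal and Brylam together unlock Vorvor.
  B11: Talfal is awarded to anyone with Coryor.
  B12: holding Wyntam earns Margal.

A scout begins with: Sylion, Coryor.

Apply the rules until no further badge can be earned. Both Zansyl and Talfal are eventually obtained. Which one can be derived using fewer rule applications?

Talfal: With Coryor, Talfal is earned (B11). [1 rule application]
Zansyl: With Coryor, Talfal is earned (B11). With Coryor, Sylion, and Talfal, Brylam is earned (B5). With Talfal and Brylam, Vorvor is earned (B10). With Vorvor, Kyefen is earned (B2). With Kyefen, Zansyl is earned (B1). [5 rule applications]
Talfal needs fewer.

Talfal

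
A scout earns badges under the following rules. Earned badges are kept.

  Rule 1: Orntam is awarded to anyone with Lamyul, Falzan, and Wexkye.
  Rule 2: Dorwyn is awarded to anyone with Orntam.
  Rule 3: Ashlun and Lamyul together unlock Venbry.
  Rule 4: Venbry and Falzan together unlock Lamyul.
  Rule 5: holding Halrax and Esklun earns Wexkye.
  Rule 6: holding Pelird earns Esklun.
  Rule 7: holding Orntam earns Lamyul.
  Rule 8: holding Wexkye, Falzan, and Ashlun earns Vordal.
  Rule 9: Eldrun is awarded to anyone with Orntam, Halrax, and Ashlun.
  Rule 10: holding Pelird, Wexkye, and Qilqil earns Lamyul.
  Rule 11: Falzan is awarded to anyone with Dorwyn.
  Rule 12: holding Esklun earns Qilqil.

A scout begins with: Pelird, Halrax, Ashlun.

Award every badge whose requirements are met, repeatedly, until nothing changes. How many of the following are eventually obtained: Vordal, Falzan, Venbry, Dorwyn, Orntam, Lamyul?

2

With Pelird, Esklun is earned (Rule 6).
With Esklun, Qilqil is earned (Rule 12).
With Halrax and Esklun, Wexkye is earned (Rule 5).
With Pelird, Wexkye, and Qilqil, Lamyul is earned (Rule 10).
With Ashlun and Lamyul, Venbry is earned (Rule 3).
Vordal would need Wexkye, Falzan, and Ashlun (Rule 8), but Falzan is never earned.
Falzan would need Dorwyn (Rule 11), but Dorwyn is never earned.
Venbry: reached.
Dorwyn would need Orntam (Rule 2), but Orntam is never earned.
Orntam would need Lamyul, Falzan, and Wexkye (Rule 1), but Falzan is never earned.
Lamyul: reached.
Reached: Venbry and Lamyul — 2 of the 6.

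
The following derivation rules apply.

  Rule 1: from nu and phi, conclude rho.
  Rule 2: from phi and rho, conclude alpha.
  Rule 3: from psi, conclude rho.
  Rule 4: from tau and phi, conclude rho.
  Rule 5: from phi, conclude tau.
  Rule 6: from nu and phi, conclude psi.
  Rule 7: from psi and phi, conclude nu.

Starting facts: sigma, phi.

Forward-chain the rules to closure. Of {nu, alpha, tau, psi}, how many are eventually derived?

phi holds, so tau follows (Rule 5).
From tau and phi, Rule 4 gives rho.
From phi and rho, Rule 2 gives alpha.
nu would need psi and phi (Rule 7), but psi is never established.
alpha: reached.
tau: reached.
psi would need nu and phi (Rule 6), but nu is never established.
Reached: alpha and tau — 2 of the 4.

2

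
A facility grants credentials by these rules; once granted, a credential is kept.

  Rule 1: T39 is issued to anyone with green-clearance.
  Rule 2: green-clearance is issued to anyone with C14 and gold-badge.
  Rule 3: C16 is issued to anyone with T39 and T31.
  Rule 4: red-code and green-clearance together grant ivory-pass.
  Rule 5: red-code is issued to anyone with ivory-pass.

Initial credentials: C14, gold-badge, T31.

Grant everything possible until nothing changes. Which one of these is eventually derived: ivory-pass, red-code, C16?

C16

Holding C14 and gold-badge grants green-clearance (Rule 2).
Holding green-clearance grants T39 (Rule 1).
Holding T39 and T31 grants C16 (Rule 3).
red-code would need ivory-pass (Rule 5), but ivory-pass is never granted. ivory-pass would need red-code and green-clearance (Rule 4), but red-code is never granted.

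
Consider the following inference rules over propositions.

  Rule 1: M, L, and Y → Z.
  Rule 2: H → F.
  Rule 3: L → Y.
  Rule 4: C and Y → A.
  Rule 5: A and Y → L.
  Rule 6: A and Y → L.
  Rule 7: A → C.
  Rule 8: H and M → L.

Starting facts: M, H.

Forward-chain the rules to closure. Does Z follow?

From H and M, Rule 8 gives L.
L holds, so Y follows (Rule 3).
M, L, and Y hold, so Z follows (Rule 1).

Yes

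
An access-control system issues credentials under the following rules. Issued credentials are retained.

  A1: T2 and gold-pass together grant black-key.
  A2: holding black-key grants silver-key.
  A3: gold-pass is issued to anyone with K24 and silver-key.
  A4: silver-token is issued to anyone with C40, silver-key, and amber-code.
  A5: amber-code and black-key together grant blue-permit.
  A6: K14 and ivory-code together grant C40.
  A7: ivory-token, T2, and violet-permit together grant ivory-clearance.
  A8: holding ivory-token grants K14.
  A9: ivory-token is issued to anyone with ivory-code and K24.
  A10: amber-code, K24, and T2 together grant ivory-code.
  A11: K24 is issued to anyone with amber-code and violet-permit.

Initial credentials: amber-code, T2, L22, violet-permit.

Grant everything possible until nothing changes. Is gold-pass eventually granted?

No

gold-pass would need K24 and silver-key (A3), but silver-key is never granted.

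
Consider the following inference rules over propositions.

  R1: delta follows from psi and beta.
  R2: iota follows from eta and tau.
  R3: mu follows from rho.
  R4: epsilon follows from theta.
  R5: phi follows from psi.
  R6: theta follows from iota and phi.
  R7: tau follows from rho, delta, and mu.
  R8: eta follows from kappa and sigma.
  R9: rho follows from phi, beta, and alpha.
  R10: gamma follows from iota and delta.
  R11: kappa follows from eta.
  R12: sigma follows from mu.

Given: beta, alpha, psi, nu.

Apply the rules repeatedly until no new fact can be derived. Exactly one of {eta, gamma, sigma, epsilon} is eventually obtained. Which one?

sigma

From psi, R5 gives phi.
From phi, beta, and alpha, R9 gives rho.
From rho, R3 gives mu.
mu holds, so sigma follows (R12).
epsilon would need theta (R4), but theta is never established. eta would need kappa and sigma (R8), but kappa is never established. gamma would need iota and delta (R10), but iota is never established.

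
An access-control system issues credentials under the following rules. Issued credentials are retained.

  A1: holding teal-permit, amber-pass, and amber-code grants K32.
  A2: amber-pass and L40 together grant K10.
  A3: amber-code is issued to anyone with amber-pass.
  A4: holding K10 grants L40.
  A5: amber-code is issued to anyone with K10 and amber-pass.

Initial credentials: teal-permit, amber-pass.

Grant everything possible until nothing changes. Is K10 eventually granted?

No

K10 would need amber-pass and L40 (A2), but L40 is never granted.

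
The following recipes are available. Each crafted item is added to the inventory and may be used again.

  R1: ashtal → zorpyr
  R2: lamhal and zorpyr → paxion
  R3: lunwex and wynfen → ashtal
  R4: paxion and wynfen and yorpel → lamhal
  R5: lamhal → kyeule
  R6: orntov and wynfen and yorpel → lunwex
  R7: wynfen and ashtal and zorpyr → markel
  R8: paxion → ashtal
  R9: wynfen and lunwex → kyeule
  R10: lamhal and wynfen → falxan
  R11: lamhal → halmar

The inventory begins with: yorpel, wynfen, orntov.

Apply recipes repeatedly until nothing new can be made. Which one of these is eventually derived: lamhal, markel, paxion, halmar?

markel

orntov and wynfen and yorpel → lunwex (R6).
lunwex and wynfen → ashtal (R3).
ashtal → zorpyr (R1).
wynfen and ashtal and zorpyr → markel (R7).
lamhal would need paxion, wynfen, and yorpel (R4), but paxion is never obtained. paxion would need lamhal and zorpyr (R2), but lamhal is never obtained. halmar would need lamhal (R11), but lamhal is never obtained.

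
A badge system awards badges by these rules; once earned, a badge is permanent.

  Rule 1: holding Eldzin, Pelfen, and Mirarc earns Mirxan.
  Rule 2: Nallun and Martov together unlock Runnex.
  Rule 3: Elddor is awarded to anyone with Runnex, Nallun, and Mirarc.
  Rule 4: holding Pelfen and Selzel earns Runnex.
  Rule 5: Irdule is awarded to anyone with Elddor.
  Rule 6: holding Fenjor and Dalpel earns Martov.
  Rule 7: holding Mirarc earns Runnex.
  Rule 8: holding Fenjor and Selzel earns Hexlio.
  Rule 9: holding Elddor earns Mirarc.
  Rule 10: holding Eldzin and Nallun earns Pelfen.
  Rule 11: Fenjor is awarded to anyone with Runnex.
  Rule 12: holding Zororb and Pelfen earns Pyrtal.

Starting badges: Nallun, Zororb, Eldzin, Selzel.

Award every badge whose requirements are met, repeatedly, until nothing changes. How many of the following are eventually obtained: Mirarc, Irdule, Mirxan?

0

Mirarc would need Elddor (Rule 9), but Elddor is never earned.
Irdule would need Elddor (Rule 5), but Elddor is never earned.
Mirxan would need Eldzin, Pelfen, and Mirarc (Rule 1), but Mirarc is never earned.
None of the 3 are reached.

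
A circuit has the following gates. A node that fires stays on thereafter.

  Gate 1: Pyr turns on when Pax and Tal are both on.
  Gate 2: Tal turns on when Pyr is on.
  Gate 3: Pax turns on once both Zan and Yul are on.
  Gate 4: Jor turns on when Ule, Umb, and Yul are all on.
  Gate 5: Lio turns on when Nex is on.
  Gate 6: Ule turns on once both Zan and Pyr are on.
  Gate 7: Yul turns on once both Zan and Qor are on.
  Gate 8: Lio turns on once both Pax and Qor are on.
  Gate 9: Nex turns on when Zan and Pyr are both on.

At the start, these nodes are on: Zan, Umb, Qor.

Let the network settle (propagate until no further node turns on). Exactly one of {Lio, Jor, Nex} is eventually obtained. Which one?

Zan and Qor are on, so Yul turns on (Gate 7).
Gate 3: Zan and Yul on → Pax on.
Pax and Qor are on, so Lio turns on (Gate 8).
Jor would need Ule, Umb, and Yul (Gate 4), but Ule never turns on. Nex would need Zan and Pyr (Gate 9), but Pyr never turns on.

Lio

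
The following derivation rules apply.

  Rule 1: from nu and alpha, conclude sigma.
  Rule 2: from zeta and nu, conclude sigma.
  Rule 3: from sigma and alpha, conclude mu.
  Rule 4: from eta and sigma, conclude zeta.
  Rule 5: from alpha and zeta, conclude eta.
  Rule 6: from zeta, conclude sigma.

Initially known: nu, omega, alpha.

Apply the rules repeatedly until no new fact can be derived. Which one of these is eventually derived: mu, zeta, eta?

From nu and alpha, Rule 1 gives sigma.
sigma and alpha hold, so mu follows (Rule 3).
zeta would need eta and sigma (Rule 4), but eta is never established. eta would need alpha and zeta (Rule 5), but zeta is never established.

mu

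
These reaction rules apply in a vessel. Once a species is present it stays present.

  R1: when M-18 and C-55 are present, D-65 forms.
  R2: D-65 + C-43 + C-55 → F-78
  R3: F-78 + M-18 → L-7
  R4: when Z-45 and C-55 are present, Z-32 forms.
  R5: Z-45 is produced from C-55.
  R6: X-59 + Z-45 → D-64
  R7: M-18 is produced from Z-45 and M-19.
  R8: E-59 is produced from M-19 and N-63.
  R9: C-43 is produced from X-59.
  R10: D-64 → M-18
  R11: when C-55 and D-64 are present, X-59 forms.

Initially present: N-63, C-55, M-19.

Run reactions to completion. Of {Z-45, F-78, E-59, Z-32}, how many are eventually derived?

3

C-55 present → Z-45 forms (R5).
M-19 and N-63 present → E-59 forms (R8).
Z-45 and C-55 present → Z-32 forms (R4).
Z-45: reached.
F-78 would need D-65, C-43, and C-55 (R2), but C-43 never forms.
E-59: reached.
Z-32: reached.
Reached: Z-45, E-59, and Z-32 — 3 of the 4.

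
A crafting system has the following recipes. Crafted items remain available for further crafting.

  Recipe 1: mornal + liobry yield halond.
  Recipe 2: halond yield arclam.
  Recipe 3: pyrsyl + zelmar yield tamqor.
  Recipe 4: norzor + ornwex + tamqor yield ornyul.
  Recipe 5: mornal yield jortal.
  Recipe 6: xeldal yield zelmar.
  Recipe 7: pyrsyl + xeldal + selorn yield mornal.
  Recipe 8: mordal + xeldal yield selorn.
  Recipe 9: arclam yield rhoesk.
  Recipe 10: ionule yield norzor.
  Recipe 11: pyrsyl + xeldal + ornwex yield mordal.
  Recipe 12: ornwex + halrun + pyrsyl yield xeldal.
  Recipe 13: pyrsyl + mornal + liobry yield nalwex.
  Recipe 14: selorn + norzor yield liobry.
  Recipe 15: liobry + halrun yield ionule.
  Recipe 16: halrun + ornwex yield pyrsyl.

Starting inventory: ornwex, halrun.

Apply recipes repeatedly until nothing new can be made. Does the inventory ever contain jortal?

Yes

Using Recipe 16, halrun and ornwex make pyrsyl.
Using Recipe 12, ornwex, halrun, and pyrsyl make xeldal.
pyrsyl + xeldal + ornwex → mordal (Recipe 11).
Using Recipe 8, mordal and xeldal make selorn.
Using Recipe 7, pyrsyl, xeldal, and selorn make mornal.
mornal → jortal (Recipe 5).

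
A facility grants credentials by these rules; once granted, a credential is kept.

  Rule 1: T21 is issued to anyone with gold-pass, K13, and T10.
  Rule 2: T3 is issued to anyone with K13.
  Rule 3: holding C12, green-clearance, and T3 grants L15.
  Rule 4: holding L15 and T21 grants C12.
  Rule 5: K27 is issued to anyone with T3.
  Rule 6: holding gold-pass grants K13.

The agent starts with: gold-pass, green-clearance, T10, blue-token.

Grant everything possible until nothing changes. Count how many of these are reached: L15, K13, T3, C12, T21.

Holding gold-pass grants K13 (Rule 6).
Holding gold-pass, K13, and T10 grants T21 (Rule 1).
Holding K13 grants T3 (Rule 2).
L15 would need C12, green-clearance, and T3 (Rule 3), but C12 is never granted.
K13: reached.
T3: reached.
C12 would need L15 and T21 (Rule 4), but L15 is never granted.
T21: reached.
Reached: K13, T3, and T21 — 3 of the 5.

3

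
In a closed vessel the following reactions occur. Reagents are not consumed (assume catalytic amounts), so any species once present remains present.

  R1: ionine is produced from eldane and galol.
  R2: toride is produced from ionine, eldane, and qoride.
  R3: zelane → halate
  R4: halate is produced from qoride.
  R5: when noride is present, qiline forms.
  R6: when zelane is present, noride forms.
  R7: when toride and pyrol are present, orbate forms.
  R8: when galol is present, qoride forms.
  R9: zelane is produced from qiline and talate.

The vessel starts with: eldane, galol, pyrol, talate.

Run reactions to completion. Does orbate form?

Yes

galol present → qoride forms (R8).
eldane and galol present → ionine forms (R1).
ionine, eldane, and qoride present → toride forms (R2).
toride and pyrol present → orbate forms (R7).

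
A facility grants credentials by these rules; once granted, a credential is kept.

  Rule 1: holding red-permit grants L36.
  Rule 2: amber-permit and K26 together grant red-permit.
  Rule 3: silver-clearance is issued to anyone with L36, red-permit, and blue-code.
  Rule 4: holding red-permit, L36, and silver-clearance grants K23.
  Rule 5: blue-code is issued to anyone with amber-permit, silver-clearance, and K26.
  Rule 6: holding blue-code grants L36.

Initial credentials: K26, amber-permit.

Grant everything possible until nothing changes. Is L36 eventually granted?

Yes

Holding amber-permit and K26 grants red-permit (Rule 2).
Holding red-permit grants L36 (Rule 1).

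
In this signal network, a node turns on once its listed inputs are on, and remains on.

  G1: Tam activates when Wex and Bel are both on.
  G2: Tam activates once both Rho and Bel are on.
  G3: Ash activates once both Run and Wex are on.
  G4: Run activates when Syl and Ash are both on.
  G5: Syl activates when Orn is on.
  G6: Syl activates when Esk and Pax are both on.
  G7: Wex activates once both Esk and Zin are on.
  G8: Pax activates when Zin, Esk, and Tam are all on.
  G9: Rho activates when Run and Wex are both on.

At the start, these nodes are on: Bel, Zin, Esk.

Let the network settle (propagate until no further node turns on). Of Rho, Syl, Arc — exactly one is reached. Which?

G7: Esk and Zin on → Wex on.
Wex and Bel are on, so Tam activates (G1).
G8: Zin, Esk, and Tam on → Pax on.
Esk and Pax are on, so Syl activates (G6).
Rho would need Run and Wex (G9), but Run never turns on. No rule produces Arc, and it is not given.

Syl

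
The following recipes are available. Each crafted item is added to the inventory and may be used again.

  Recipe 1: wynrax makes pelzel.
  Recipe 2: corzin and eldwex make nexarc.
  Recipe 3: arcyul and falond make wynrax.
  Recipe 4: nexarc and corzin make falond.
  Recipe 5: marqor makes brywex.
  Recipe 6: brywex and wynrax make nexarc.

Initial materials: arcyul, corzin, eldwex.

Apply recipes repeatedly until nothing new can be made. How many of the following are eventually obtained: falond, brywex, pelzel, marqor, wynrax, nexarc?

4

corzin and eldwex → nexarc (Recipe 2).
nexarc and corzin → falond (Recipe 4).
Using Recipe 3, arcyul and falond make wynrax.
wynrax → pelzel (Recipe 1).
falond: reached.
brywex would need marqor (Recipe 5), but marqor is never obtained.
pelzel: reached.
No rule produces marqor, and it is not given.
wynrax: reached.
nexarc: reached.
Reached: falond, pelzel, wynrax, and nexarc — 4 of the 6.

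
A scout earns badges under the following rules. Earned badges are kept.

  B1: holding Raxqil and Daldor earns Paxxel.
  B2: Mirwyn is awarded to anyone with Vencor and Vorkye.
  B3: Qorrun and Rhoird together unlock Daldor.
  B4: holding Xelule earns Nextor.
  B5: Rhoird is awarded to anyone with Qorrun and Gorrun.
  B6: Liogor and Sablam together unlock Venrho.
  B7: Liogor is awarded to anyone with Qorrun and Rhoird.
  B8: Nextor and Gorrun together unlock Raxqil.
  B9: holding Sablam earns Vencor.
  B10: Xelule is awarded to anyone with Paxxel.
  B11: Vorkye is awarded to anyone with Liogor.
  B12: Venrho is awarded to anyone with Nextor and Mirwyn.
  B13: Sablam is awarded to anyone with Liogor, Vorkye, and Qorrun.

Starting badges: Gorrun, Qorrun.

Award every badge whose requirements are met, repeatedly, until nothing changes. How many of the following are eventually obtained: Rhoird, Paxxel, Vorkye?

With Qorrun and Gorrun, Rhoird is earned (B5).
With Qorrun and Rhoird, Liogor is earned (B7).
With Liogor, Vorkye is earned (B11).
Rhoird: reached.
Paxxel would need Raxqil and Daldor (B1), but Raxqil is never earned.
Vorkye: reached.
Reached: Rhoird and Vorkye — 2 of the 3.

2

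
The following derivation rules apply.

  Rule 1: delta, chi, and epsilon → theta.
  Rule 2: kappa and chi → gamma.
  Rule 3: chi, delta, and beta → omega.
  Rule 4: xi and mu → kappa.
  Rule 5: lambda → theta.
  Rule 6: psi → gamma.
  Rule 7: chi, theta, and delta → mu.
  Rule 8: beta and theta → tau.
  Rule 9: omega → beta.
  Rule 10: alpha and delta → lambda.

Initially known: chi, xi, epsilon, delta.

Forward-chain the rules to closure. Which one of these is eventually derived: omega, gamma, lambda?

From delta, chi, and epsilon, Rule 1 gives theta.
chi, theta, and delta hold, so mu follows (Rule 7).
From xi and mu, Rule 4 gives kappa.
kappa and chi hold, so gamma follows (Rule 2).
omega would need chi, delta, and beta (Rule 3), but beta is never established. lambda would need alpha and delta (Rule 10), but alpha is never established.

gamma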